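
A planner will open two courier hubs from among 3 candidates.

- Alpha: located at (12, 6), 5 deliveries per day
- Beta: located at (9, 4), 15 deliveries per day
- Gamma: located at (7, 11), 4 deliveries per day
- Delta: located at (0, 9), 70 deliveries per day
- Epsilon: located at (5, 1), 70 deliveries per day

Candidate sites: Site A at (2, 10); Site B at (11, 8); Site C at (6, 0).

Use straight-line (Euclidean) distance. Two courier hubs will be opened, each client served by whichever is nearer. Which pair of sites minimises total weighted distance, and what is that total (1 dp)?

Evaluate every pair (each demand assigned to the nearer of the two):
  {Site A, Site C}: total = 393.3
  {Site A, Site B}: total = 900.2
  {Site B, Site C}: total = 954.4
Best pair: {Site A, Site C} with total 393.3.

{Site A, Site C}, total 393.3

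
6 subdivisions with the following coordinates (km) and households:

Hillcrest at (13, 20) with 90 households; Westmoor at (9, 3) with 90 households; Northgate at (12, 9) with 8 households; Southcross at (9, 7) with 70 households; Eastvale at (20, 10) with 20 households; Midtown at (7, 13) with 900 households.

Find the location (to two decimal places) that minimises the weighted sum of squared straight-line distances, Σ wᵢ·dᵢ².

The minimiser of Σwᵢ‖p−pᵢ‖² is the weighted centroid p* = (Σwᵢpᵢ)/(Σwᵢ).
Σwᵢ = 1178.
Σwᵢxᵢ = 90·13 + 90·9 + 8·12 + 70·9 + 20·20 + 900·7 = 9406.
Σwᵢyᵢ = 90·20 + 90·3 + 8·9 + 70·7 + 20·10 + 900·13 = 14532.
x* = 9406/1178 = 7.98, y* = 14532/1178 = 12.34.

(7.98, 12.34)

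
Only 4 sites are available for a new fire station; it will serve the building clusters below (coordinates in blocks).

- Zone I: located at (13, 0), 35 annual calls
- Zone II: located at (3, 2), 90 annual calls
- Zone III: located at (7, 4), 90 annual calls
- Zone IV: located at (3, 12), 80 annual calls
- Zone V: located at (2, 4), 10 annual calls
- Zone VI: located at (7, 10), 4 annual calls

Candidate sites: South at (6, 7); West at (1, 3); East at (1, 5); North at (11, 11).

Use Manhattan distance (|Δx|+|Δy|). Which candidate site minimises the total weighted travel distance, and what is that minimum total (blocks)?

South, total 2296 blocks

Total weighted distance at each candidate:
  South (6, 7): total = 2296
  West (1, 3): total = 2377
  East (1, 5): total = 2459
  North (11, 11): total = 3875
Minimum is at South with total 2296 blocks.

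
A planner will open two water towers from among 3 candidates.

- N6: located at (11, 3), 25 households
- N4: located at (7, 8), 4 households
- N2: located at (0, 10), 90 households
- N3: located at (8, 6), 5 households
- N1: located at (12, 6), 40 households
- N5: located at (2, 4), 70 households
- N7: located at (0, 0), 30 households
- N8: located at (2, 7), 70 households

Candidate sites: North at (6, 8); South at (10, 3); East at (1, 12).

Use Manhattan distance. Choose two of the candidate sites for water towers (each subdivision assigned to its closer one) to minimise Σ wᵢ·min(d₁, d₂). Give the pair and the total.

Evaluate every pair (each demand assigned to the nearer of the two):
  {South, East}: total = 1992
  {North, East}: total = 2164
  {North, South}: total = 2269
Best pair: {South, East} with total 1992.

{South, East}, total 1992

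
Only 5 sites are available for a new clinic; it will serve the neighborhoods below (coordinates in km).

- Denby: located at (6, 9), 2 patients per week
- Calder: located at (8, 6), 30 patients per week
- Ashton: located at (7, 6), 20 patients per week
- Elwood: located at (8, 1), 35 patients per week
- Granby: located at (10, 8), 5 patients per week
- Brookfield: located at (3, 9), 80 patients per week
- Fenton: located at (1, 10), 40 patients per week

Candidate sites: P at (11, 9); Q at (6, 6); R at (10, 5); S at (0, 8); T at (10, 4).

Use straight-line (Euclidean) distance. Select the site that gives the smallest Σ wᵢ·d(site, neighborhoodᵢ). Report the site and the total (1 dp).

Total weighted distance at each candidate:
  P (11, 9): total = 1585.4
  Q (6, 6): total = 892.4
  R (10, 5): total = 1370.0
  S (0, 8): total = 1169.6
  T (10, 4): total = 1436.8
Minimum is at Q with total 892.4 km.

Q, total 892.4 km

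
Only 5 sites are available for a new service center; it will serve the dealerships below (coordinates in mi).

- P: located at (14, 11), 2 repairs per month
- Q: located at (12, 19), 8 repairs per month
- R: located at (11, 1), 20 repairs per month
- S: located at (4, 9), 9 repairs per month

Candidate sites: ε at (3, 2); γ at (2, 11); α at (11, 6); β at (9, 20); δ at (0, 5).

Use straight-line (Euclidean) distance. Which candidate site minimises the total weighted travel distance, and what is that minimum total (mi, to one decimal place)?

Total weighted distance at each candidate:
  ε (3, 2): total = 407.2
  γ (2, 11): total = 421.0
  α (11, 6): total = 284.5
  β (9, 20): total = 536.7
  δ (0, 5): total = 463.0
Minimum is at α with total 284.5 mi.

α, total 284.5 mi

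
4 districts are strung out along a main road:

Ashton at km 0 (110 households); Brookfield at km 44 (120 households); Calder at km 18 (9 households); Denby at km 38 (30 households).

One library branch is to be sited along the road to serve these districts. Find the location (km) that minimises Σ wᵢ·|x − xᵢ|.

For a sum of weighted absolute distances on a line, the optimum is the weighted median (not the mean). Total weight W = 269; half-weight = 134.5.
Sort by position and accumulate weight:
  km 0 (Ashton, w=110) → cum 110
  km 18 (Calder, w=9) → cum 119
  km 38 (Denby, w=30) → cum 149  ≥ 134.5 → median here
  km 44 (Brookfield, w=120) → cum 269
Optimal location: km 38.

x = 38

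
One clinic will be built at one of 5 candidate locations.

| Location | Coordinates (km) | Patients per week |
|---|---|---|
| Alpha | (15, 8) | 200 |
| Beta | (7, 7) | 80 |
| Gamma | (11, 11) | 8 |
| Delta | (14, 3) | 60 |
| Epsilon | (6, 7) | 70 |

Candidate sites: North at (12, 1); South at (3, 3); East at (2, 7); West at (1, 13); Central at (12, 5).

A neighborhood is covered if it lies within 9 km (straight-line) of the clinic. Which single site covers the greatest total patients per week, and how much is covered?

Central, covering 418

Coverage radius r = 9 km; a point is covered iff (Δx)²+(Δy)² ≤ 9² = 81.
  North (12, 1): covers {Alpha, Beta, Delta, Epsilon} → 410
  South (3, 3): covers {Beta, Epsilon} → 150
  East (2, 7): covers {Beta, Epsilon} → 150
  West (1, 13): covers {Beta, Epsilon} → 150
  Central (12, 5): covers {Alpha, Beta, Gamma, Delta, Epsilon} → 418
Maximum coverage at Central: 418 patients per week.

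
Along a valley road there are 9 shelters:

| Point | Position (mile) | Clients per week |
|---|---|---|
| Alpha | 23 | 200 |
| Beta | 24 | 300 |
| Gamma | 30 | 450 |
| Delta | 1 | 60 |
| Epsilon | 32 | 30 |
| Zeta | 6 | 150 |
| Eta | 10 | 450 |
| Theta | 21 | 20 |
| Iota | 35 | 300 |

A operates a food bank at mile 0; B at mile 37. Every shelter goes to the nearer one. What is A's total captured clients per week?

The indifferent point is the midpoint (0+37)/2 = 18.5; shelters left of it (closer to A at 0) go to A, those right go to B.
  Delta at 1 (w=60) → A
  Zeta at 6 (w=150) → A
  Eta at 10 (w=450) → A
  Theta at 21 (w=20) → B
  Alpha at 23 (w=200) → B
  Beta at 24 (w=300) → B
  Gamma at 30 (w=450) → B
  Epsilon at 32 (w=30) → B
  Iota at 35 (w=300) → B
A captures 660; B captures 1300.

660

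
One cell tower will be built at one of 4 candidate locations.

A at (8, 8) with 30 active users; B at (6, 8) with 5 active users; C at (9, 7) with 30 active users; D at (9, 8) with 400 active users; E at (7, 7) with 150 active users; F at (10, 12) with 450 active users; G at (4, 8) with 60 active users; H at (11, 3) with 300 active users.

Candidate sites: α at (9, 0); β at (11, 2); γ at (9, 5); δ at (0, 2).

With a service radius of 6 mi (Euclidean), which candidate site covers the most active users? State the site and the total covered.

Coverage radius r = 6 mi; a point is covered iff (Δx)²+(Δy)² ≤ 6² = 36.
  α (9, 0): covers {H} → 300
  β (11, 2): covers {C, H} → 330
  γ (9, 5): covers {A, B, C, D, E, G, H} → 975
  δ (0, 2): covers {none} → 0
Maximum coverage at γ: 975 active users.

γ, covering 975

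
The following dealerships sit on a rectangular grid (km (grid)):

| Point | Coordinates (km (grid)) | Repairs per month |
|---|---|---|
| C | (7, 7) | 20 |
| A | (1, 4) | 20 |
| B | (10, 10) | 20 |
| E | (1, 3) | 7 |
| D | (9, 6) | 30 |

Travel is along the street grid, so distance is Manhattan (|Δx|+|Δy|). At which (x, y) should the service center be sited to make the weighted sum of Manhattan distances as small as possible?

Manhattan distance separates: Σwᵢ(|x−xᵢ|+|y−yᵢ|) = Σwᵢ|x−xᵢ| + Σwᵢ|y−yᵢ|, so x and y are optimised independently as 1-D weighted medians.
Total weight W = 97; half = 48.5.
x-coordinate, sorted with cumulative weight:
  x=1 (A, w=20) cum 20
  x=1 (E, w=7) cum 27
  x=7 (C, w=20) cum 47
  x=9 (D, w=30) cum 77  ← median
  x=10 (B, w=20) cum 97
⇒ x* = 9
y-coordinate, sorted with cumulative weight:
  y=3 (E, w=7) cum 7
  y=4 (A, w=20) cum 27
  y=6 (D, w=30) cum 57  ← median
  y=7 (C, w=20) cum 77
  y=10 (B, w=20) cum 97
⇒ y* = 6

(9, 6)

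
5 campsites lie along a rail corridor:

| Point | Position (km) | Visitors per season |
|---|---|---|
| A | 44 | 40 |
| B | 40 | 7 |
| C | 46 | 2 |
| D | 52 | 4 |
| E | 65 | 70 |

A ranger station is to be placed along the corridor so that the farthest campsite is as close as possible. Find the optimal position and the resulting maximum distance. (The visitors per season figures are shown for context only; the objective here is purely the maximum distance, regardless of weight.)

location 52.5, max distance 12.5

The 1-center on a line is the midpoint of the two extreme points: leftmost at 40, rightmost at 65.
Optimal location = (40 + 65)/2 = 52.5; maximum distance = (65 − 40)/2 = 12.5.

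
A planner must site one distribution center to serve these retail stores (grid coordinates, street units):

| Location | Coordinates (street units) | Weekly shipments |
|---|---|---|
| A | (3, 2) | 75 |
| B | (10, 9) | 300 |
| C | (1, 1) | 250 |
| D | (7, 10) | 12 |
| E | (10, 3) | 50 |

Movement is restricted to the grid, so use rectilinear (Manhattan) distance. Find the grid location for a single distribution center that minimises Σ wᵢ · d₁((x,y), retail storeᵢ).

(10, 3)

Manhattan distance separates: Σwᵢ(|x−xᵢ|+|y−yᵢ|) = Σwᵢ|x−xᵢ| + Σwᵢ|y−yᵢ|, so x and y are optimised independently as 1-D weighted medians.
Total weight W = 687; half = 343.5.
x-coordinate, sorted with cumulative weight:
  x=1 (C, w=250) cum 250
  x=3 (A, w=75) cum 325
  x=7 (D, w=12) cum 337
  x=10 (B, w=300) cum 637  ← median
  x=10 (E, w=50) cum 687
⇒ x* = 10
y-coordinate, sorted with cumulative weight:
  y=1 (C, w=250) cum 250
  y=2 (A, w=75) cum 325
  y=3 (E, w=50) cum 375  ← median
  y=9 (B, w=300) cum 675
  y=10 (D, w=12) cum 687
⇒ y* = 3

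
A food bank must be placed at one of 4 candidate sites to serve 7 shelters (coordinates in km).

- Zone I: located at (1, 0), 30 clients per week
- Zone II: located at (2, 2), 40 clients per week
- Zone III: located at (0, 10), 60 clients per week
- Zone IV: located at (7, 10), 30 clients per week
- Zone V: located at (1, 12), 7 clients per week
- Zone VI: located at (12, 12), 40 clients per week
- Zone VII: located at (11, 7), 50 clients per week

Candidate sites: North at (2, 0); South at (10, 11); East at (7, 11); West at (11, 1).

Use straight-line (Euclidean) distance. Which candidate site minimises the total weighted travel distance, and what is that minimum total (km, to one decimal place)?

Total weighted distance at each candidate:
  North (2, 0): total = 2336.5
  South (10, 11): total = 1964.9
  East (7, 11): total = 1771.4
  West (11, 1): total = 2657.8
Minimum is at East with total 1771.4 km.

East, total 1771.4 km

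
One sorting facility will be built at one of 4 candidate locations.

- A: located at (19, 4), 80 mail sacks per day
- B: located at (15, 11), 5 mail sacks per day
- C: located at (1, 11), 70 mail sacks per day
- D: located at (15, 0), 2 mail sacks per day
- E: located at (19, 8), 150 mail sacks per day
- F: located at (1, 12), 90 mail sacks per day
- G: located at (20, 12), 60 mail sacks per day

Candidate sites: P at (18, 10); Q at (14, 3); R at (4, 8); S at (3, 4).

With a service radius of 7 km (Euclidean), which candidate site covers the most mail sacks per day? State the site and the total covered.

Coverage radius r = 7 km; a point is covered iff (Δx)²+(Δy)² ≤ 7² = 49.
  P (18, 10): covers {A, B, E, G} → 295
  Q (14, 3): covers {A, D} → 82
  R (4, 8): covers {C, F} → 160
  S (3, 4): covers {none} → 0
Maximum coverage at P: 295 mail sacks per day.

P, covering 295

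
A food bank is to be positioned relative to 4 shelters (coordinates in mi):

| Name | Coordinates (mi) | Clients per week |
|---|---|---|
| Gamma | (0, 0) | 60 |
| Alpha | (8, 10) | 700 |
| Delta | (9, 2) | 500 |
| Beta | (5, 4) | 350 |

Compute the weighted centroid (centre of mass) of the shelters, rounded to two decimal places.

(7.36, 5.84)

The minimiser of Σwᵢ‖p−pᵢ‖² is the weighted centroid p* = (Σwᵢpᵢ)/(Σwᵢ).
Σwᵢ = 1610.
Σwᵢxᵢ = 60·0 + 700·8 + 500·9 + 350·5 = 11850.
Σwᵢyᵢ = 60·0 + 700·10 + 500·2 + 350·4 = 9400.
x* = 11850/1610 = 7.36, y* = 9400/1610 = 5.84.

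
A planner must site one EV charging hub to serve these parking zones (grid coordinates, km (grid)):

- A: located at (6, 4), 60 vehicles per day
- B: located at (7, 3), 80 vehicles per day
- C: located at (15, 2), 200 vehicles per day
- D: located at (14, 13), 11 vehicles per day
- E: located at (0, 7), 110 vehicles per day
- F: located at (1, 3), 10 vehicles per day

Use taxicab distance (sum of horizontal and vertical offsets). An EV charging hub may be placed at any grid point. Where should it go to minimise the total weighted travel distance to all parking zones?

Manhattan distance separates: Σwᵢ(|x−xᵢ|+|y−yᵢ|) = Σwᵢ|x−xᵢ| + Σwᵢ|y−yᵢ|, so x and y are optimised independently as 1-D weighted medians.
Total weight W = 471; half = 235.5.
x-coordinate, sorted with cumulative weight:
  x=0 (E, w=110) cum 110
  x=1 (F, w=10) cum 120
  x=6 (A, w=60) cum 180
  x=7 (B, w=80) cum 260  ← median
  x=14 (D, w=11) cum 271
  x=15 (C, w=200) cum 471
⇒ x* = 7
y-coordinate, sorted with cumulative weight:
  y=2 (C, w=200) cum 200
  y=3 (B, w=80) cum 280  ← median
  y=3 (F, w=10) cum 290
  y=4 (A, w=60) cum 350
  y=7 (E, w=110) cum 460
  y=13 (D, w=11) cum 471
⇒ y* = 3

(7, 3)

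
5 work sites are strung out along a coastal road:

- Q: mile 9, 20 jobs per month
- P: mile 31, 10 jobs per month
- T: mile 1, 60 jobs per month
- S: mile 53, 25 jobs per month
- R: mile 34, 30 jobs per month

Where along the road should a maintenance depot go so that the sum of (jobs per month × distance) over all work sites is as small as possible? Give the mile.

For a sum of weighted absolute distances on a line, the optimum is the weighted median (not the mean). Total weight W = 145; half-weight = 72.5.
Sort by position and accumulate weight:
  mile 1 (T, w=60) → cum 60
  mile 9 (Q, w=20) → cum 80  ≥ 72.5 → median here
  mile 31 (P, w=10) → cum 90
  mile 34 (R, w=30) → cum 120
  mile 53 (S, w=25) → cum 145
Optimal location: mile 9.

x = 9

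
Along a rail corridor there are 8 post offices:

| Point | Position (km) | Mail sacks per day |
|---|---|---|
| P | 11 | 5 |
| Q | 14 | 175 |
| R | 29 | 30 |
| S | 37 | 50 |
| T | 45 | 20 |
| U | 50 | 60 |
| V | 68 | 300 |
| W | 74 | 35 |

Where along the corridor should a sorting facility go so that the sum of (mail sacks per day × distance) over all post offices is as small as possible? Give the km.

For a sum of weighted absolute distances on a line, the optimum is the weighted median (not the mean). Total weight W = 675; half-weight = 337.5.
Sort by position and accumulate weight:
  km 11 (P, w=5) → cum 5
  km 14 (Q, w=175) → cum 180
  km 29 (R, w=30) → cum 210
  km 37 (S, w=50) → cum 260
  km 45 (T, w=20) → cum 280
  km 50 (U, w=60) → cum 340  ≥ 337.5 → median here
  km 68 (V, w=300) → cum 640
  km 74 (W, w=35) → cum 675
Optimal location: km 50.

x = 50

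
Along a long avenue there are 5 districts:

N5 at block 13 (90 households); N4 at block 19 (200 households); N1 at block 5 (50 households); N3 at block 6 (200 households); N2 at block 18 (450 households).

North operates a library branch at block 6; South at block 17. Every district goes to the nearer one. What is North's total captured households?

The indifferent point is the midpoint (6+17)/2 = 11.5; districts left of it (closer to North at 6) go to North, those right go to South.
  N1 at 5 (w=50) → North
  N3 at 6 (w=200) → North
  N5 at 13 (w=90) → South
  N2 at 18 (w=450) → South
  N4 at 19 (w=200) → South
North captures 250; South captures 740.

250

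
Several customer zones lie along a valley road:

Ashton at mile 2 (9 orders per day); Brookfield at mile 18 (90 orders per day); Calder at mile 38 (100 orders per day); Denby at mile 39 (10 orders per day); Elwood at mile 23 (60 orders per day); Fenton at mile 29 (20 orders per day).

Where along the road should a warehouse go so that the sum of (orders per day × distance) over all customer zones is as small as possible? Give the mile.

x = 23

For a sum of weighted absolute distances on a line, the optimum is the weighted median (not the mean). Total weight W = 289; half-weight = 144.5.
Sort by position and accumulate weight:
  mile 2 (Ashton, w=9) → cum 9
  mile 18 (Brookfield, w=90) → cum 99
  mile 23 (Elwood, w=60) → cum 159  ≥ 144.5 → median here
  mile 29 (Fenton, w=20) → cum 179
  mile 38 (Calder, w=100) → cum 279
  mile 39 (Denby, w=10) → cum 289
Optimal location: mile 23.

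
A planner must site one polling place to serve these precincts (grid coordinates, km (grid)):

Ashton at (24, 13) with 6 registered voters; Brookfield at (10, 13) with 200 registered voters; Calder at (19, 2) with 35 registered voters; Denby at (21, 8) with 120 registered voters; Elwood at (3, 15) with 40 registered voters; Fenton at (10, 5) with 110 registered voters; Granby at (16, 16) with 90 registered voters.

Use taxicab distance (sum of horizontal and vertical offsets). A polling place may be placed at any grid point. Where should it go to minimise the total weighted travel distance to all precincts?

Manhattan distance separates: Σwᵢ(|x−xᵢ|+|y−yᵢ|) = Σwᵢ|x−xᵢ| + Σwᵢ|y−yᵢ|, so x and y are optimised independently as 1-D weighted medians.
Total weight W = 601; half = 300.5.
x-coordinate, sorted with cumulative weight:
  x=3 (Elwood, w=40) cum 40
  x=10 (Brookfield, w=200) cum 240
  x=10 (Fenton, w=110) cum 350  ← median
  x=16 (Granby, w=90) cum 440
  x=19 (Calder, w=35) cum 475
  x=21 (Denby, w=120) cum 595
  x=24 (Ashton, w=6) cum 601
⇒ x* = 10
y-coordinate, sorted with cumulative weight:
  y=2 (Calder, w=35) cum 35
  y=5 (Fenton, w=110) cum 145
  y=8 (Denby, w=120) cum 265
  y=13 (Ashton, w=6) cum 271
  y=13 (Brookfield, w=200) cum 471  ← median
  y=15 (Elwood, w=40) cum 511
  y=16 (Granby, w=90) cum 601
⇒ y* = 13

(10, 13)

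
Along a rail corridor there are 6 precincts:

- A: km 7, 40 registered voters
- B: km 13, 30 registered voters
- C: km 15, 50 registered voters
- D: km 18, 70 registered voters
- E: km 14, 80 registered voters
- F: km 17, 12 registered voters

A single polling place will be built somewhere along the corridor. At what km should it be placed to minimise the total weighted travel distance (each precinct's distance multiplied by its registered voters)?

For a sum of weighted absolute distances on a line, the optimum is the weighted median (not the mean). Total weight W = 282; half-weight = 141.
Sort by position and accumulate weight:
  km 7 (A, w=40) → cum 40
  km 13 (B, w=30) → cum 70
  km 14 (E, w=80) → cum 150  ≥ 141 → median here
  km 15 (C, w=50) → cum 200
  km 17 (F, w=12) → cum 212
  km 18 (D, w=70) → cum 282
Optimal location: km 14.

x = 14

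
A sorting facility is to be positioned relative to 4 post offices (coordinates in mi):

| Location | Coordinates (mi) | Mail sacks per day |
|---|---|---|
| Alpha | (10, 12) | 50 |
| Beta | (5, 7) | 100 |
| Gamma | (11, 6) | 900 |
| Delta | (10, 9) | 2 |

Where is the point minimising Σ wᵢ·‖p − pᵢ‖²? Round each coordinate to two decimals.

(10.38, 6.39)

The minimiser of Σwᵢ‖p−pᵢ‖² is the weighted centroid p* = (Σwᵢpᵢ)/(Σwᵢ).
Σwᵢ = 1052.
Σwᵢxᵢ = 50·10 + 100·5 + 900·11 + 2·10 = 10920.
Σwᵢyᵢ = 50·12 + 100·7 + 900·6 + 2·9 = 6718.
x* = 10920/1052 = 10.38, y* = 6718/1052 = 6.39.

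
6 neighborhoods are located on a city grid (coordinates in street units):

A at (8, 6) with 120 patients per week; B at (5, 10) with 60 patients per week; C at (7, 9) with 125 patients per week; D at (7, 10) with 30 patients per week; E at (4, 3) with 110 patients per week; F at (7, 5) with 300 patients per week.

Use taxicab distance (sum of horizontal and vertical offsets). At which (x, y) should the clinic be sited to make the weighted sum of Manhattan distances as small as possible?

(7, 5)

Manhattan distance separates: Σwᵢ(|x−xᵢ|+|y−yᵢ|) = Σwᵢ|x−xᵢ| + Σwᵢ|y−yᵢ|, so x and y are optimised independently as 1-D weighted medians.
Total weight W = 745; half = 372.5.
x-coordinate, sorted with cumulative weight:
  x=4 (E, w=110) cum 110
  x=5 (B, w=60) cum 170
  x=7 (C, w=125) cum 295
  x=7 (D, w=30) cum 325
  x=7 (F, w=300) cum 625  ← median
  x=8 (A, w=120) cum 745
⇒ x* = 7
y-coordinate, sorted with cumulative weight:
  y=3 (E, w=110) cum 110
  y=5 (F, w=300) cum 410  ← median
  y=6 (A, w=120) cum 530
  y=9 (C, w=125) cum 655
  y=10 (B, w=60) cum 715
  y=10 (D, w=30) cum 745
⇒ y* = 5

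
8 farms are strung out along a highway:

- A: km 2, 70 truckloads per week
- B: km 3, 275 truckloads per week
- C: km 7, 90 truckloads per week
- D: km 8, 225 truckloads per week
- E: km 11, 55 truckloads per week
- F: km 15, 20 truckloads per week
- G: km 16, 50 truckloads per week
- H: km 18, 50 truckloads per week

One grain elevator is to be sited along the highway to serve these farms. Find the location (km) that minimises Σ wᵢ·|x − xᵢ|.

x = 7

For a sum of weighted absolute distances on a line, the optimum is the weighted median (not the mean). Total weight W = 835; half-weight = 417.5.
Sort by position and accumulate weight:
  km 2 (A, w=70) → cum 70
  km 3 (B, w=275) → cum 345
  km 7 (C, w=90) → cum 435  ≥ 417.5 → median here
  km 8 (D, w=225) → cum 660
  km 11 (E, w=55) → cum 715
  km 15 (F, w=20) → cum 735
  km 16 (G, w=50) → cum 785
  km 18 (H, w=50) → cum 835
Optimal location: km 7.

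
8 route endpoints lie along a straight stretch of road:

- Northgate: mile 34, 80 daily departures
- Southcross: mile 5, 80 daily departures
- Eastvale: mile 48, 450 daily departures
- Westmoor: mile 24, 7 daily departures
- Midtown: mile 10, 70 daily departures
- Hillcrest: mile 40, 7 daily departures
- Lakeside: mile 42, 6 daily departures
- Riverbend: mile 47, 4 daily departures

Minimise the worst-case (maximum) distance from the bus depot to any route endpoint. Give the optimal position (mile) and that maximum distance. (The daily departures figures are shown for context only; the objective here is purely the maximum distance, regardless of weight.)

location 26.5, max distance 21.5

The 1-center on a line is the midpoint of the two extreme points: leftmost at 5, rightmost at 48.
Optimal location = (5 + 48)/2 = 26.5; maximum distance = (48 − 5)/2 = 21.5.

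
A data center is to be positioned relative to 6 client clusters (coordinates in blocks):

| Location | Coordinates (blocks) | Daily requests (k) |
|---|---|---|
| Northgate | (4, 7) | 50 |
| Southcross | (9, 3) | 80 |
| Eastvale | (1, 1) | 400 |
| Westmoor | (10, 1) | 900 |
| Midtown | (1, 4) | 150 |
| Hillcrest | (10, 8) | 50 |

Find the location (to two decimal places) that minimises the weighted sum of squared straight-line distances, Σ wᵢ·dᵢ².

The minimiser of Σwᵢ‖p−pᵢ‖² is the weighted centroid p* = (Σwᵢpᵢ)/(Σwᵢ).
Σwᵢ = 1630.
Σwᵢxᵢ = 50·4 + 80·9 + 400·1 + 900·10 + 150·1 + 50·10 = 10970.
Σwᵢyᵢ = 50·7 + 80·3 + 400·1 + 900·1 + 150·4 + 50·8 = 2890.
x* = 10970/1630 = 6.73, y* = 2890/1630 = 1.77.

(6.73, 1.77)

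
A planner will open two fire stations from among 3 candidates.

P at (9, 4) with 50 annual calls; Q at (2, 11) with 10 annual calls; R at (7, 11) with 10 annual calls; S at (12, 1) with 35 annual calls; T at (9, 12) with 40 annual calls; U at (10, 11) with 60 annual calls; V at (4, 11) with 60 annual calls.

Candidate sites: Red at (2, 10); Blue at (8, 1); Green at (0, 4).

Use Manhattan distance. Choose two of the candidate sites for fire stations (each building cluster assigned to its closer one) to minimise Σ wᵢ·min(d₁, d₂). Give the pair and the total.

Evaluate every pair (each demand assigned to the nearer of the two):
  {Red, Blue}: total = 1490
  {Red, Green}: total = 2125
  {Blue, Green}: total = 2400
Best pair: {Red, Blue} with total 1490.

{Red, Blue}, total 1490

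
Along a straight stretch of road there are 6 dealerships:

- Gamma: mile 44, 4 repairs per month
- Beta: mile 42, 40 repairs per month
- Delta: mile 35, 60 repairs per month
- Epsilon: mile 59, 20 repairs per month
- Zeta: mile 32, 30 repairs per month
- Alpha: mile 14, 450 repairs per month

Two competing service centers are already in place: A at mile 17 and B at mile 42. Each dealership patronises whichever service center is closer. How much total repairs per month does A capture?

The indifferent point is the midpoint (17+42)/2 = 29.5; dealerships left of it (closer to A at 17) go to A, those right go to B.
  Alpha at 14 (w=450) → A
  Zeta at 32 (w=30) → B
  Delta at 35 (w=60) → B
  Beta at 42 (w=40) → B
  Gamma at 44 (w=4) → B
  Epsilon at 59 (w=20) → B
A captures 450; B captures 154.

450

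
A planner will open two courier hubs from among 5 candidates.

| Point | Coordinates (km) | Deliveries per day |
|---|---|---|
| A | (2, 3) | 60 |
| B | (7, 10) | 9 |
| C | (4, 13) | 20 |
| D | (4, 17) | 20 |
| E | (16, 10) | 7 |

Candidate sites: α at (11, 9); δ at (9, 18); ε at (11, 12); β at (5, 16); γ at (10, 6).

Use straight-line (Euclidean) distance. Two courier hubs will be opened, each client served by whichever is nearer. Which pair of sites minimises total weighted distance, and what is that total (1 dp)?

{β, γ}, total 699.6

Evaluate every pair (each demand assigned to the nearer of the two):
  {β, γ}: total = 699.6
  {α, β}: total = 813.3
  {δ, γ}: total = 851.5
  {ε, γ}: total = 904.1
  {ε, β}: total = 933.2
  {α, γ}: total = 959.3
  {α, δ}: total = 965.2
  {δ, β}: total = 1023.4
  {α, ε}: total = 1035.3
  {δ, ε}: total = 1085.0
Best pair: {β, γ} with total 699.6.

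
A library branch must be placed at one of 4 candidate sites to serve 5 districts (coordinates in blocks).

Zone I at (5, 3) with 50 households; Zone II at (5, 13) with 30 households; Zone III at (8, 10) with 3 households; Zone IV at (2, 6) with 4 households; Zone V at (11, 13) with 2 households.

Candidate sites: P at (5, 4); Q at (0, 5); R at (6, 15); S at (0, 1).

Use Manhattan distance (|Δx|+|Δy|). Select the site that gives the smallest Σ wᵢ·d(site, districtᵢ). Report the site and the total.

P, total 397 blocks

Total weighted distance at each candidate:
  P (5, 4): total = 397
  Q (0, 5): total = 829
  R (6, 15): total = 827
  S (0, 1): total = 985
Minimum is at P with total 397 blocks.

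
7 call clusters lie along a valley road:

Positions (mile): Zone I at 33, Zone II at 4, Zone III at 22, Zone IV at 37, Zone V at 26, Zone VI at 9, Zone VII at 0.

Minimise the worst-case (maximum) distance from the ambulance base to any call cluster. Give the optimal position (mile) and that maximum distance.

location 18.5, max distance 18.5

The 1-center on a line is the midpoint of the two extreme points: leftmost at 0, rightmost at 37.
Optimal location = (0 + 37)/2 = 18.5; maximum distance = (37 − 0)/2 = 18.5.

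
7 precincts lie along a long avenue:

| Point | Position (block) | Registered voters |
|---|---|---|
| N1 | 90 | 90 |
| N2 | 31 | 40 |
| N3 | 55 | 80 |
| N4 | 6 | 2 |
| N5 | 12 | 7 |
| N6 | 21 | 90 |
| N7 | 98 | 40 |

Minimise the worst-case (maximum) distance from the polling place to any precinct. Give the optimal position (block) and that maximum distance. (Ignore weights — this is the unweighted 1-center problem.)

The 1-center on a line is the midpoint of the two extreme points: leftmost at 6, rightmost at 98.
Optimal location = (6 + 98)/2 = 52; maximum distance = (98 − 6)/2 = 46.

location 52, max distance 46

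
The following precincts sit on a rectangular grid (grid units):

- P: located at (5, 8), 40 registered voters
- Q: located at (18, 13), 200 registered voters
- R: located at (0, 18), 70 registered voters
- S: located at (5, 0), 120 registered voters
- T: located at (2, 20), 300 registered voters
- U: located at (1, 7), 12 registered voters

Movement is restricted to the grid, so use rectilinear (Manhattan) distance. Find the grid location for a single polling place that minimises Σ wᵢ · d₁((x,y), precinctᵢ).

Manhattan distance separates: Σwᵢ(|x−xᵢ|+|y−yᵢ|) = Σwᵢ|x−xᵢ| + Σwᵢ|y−yᵢ|, so x and y are optimised independently as 1-D weighted medians.
Total weight W = 742; half = 371.
x-coordinate, sorted with cumulative weight:
  x=0 (R, w=70) cum 70
  x=1 (U, w=12) cum 82
  x=2 (T, w=300) cum 382  ← median
  x=5 (P, w=40) cum 422
  x=5 (S, w=120) cum 542
  x=18 (Q, w=200) cum 742
⇒ x* = 2
y-coordinate, sorted with cumulative weight:
  y=0 (S, w=120) cum 120
  y=7 (U, w=12) cum 132
  y=8 (P, w=40) cum 172
  y=13 (Q, w=200) cum 372  ← median
  y=18 (R, w=70) cum 442
  y=20 (T, w=300) cum 742
⇒ y* = 13

(2, 13)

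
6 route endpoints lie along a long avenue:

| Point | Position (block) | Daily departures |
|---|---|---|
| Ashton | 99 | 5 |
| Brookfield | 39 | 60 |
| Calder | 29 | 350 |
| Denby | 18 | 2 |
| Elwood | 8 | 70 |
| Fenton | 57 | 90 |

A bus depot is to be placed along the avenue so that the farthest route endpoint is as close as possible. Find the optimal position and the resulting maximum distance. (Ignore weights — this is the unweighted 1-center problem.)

location 53.5, max distance 45.5

The 1-center on a line is the midpoint of the two extreme points: leftmost at 8, rightmost at 99.
Optimal location = (8 + 99)/2 = 53.5; maximum distance = (99 − 8)/2 = 45.5.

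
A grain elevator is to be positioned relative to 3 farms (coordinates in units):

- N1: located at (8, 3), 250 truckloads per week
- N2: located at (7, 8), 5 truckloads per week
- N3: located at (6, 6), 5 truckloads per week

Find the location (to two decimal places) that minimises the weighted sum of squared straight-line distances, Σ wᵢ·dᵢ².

(7.94, 3.15)

The minimiser of Σwᵢ‖p−pᵢ‖² is the weighted centroid p* = (Σwᵢpᵢ)/(Σwᵢ).
Σwᵢ = 260.
Σwᵢxᵢ = 250·8 + 5·7 + 5·6 = 2065.
Σwᵢyᵢ = 250·3 + 5·8 + 5·6 = 820.
x* = 2065/260 = 7.94, y* = 820/260 = 3.15.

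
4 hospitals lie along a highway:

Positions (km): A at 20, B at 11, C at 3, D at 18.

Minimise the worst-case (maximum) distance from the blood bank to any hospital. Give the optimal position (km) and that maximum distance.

location 11.5, max distance 8.5

The 1-center on a line is the midpoint of the two extreme points: leftmost at 3, rightmost at 20.
Optimal location = (3 + 20)/2 = 11.5; maximum distance = (20 − 3)/2 = 8.5.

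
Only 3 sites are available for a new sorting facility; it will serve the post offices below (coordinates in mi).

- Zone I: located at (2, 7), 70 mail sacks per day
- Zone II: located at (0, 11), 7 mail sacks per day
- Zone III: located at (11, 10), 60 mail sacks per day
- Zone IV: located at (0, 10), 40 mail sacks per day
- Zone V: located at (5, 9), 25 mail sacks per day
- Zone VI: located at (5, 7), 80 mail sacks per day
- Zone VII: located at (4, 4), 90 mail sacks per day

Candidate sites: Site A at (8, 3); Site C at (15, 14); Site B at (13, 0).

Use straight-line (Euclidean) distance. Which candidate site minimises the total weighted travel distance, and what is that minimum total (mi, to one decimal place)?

Total weighted distance at each candidate:
  Site A (8, 3): total = 2404.9
  Site C (15, 14): total = 4695.0
  Site B (13, 0): total = 4337.7
Minimum is at Site A with total 2404.9 mi.

Site A, total 2404.9 mi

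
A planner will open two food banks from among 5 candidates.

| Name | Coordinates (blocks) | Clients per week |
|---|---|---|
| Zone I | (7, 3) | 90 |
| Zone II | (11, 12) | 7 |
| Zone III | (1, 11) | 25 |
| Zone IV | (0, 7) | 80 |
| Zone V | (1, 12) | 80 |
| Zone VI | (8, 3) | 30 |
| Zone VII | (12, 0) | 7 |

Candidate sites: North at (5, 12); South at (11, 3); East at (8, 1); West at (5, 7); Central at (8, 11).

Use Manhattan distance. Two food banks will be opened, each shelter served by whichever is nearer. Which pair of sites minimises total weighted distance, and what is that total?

{North, East}, total 1652

Evaluate every pair (each demand assigned to the nearer of the two):
  {North, East}: total = 1652
  {North, West}: total = 1735
  {East, West}: total = 1762
  {North, South}: total = 1765
  {South, West}: total = 1861
  {West, Central}: total = 2091
  {East, Central}: total = 2168
  {South, Central}: total = 2281
  {North, Central}: total = 2428
  {South, East}: total = 3406
Best pair: {North, East} with total 1652.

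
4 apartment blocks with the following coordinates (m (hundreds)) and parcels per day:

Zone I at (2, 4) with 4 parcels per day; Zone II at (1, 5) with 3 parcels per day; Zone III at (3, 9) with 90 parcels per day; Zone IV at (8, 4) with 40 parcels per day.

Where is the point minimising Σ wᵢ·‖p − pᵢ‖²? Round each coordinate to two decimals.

The minimiser of Σwᵢ‖p−pᵢ‖² is the weighted centroid p* = (Σwᵢpᵢ)/(Σwᵢ).
Σwᵢ = 137.
Σwᵢxᵢ = 4·2 + 3·1 + 90·3 + 40·8 = 601.
Σwᵢyᵢ = 4·4 + 3·5 + 90·9 + 40·4 = 1001.
x* = 601/137 = 4.39, y* = 1001/137 = 7.31.

(4.39, 7.31)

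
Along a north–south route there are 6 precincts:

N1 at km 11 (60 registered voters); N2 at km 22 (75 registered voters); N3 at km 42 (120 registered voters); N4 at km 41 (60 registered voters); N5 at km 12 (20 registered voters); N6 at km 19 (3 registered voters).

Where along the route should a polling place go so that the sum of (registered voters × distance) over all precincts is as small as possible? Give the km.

For a sum of weighted absolute distances on a line, the optimum is the weighted median (not the mean). Total weight W = 338; half-weight = 169.
Sort by position and accumulate weight:
  km 11 (N1, w=60) → cum 60
  km 12 (N5, w=20) → cum 80
  km 19 (N6, w=3) → cum 83
  km 22 (N2, w=75) → cum 158
  km 41 (N4, w=60) → cum 218  ≥ 169 → median here
  km 42 (N3, w=120) → cum 338
Optimal location: km 41.

x = 41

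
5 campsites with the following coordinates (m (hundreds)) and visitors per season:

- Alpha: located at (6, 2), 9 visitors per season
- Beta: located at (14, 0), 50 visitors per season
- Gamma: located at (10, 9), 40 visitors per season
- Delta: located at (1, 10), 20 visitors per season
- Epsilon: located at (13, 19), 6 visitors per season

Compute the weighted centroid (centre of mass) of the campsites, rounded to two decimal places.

(10.02, 5.54)

The minimiser of Σwᵢ‖p−pᵢ‖² is the weighted centroid p* = (Σwᵢpᵢ)/(Σwᵢ).
Σwᵢ = 125.
Σwᵢxᵢ = 9·6 + 50·14 + 40·10 + 20·1 + 6·13 = 1252.
Σwᵢyᵢ = 9·2 + 50·0 + 40·9 + 20·10 + 6·19 = 692.
x* = 1252/125 = 10.02, y* = 692/125 = 5.54.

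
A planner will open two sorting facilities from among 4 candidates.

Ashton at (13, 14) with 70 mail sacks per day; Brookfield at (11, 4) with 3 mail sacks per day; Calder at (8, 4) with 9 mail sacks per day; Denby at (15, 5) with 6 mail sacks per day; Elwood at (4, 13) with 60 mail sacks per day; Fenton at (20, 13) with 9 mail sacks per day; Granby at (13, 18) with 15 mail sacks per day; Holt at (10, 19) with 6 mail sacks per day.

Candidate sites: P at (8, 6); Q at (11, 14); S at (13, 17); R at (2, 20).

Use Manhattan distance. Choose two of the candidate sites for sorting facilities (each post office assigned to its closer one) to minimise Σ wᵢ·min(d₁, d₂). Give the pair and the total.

{P, Q}, total 917

Evaluate every pair (each demand assigned to the nearer of the two):
  {P, Q}: total = 917
  {Q, S}: total = 980
  {Q, R}: total = 1061
  {P, S}: total = 1095
  {S, R}: total = 1185
  {P, R}: total = 1951
Best pair: {P, Q} with total 917.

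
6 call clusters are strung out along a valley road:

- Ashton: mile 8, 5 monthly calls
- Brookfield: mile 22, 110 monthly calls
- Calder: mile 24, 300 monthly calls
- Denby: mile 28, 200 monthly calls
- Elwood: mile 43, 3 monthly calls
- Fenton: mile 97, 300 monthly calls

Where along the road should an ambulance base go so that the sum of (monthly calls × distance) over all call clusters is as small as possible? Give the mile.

x = 28

For a sum of weighted absolute distances on a line, the optimum is the weighted median (not the mean). Total weight W = 918; half-weight = 459.
Sort by position and accumulate weight:
  mile 8 (Ashton, w=5) → cum 5
  mile 22 (Brookfield, w=110) → cum 115
  mile 24 (Calder, w=300) → cum 415
  mile 28 (Denby, w=200) → cum 615  ≥ 459 → median here
  mile 43 (Elwood, w=3) → cum 618
  mile 97 (Fenton, w=300) → cum 918
Optimal location: mile 28.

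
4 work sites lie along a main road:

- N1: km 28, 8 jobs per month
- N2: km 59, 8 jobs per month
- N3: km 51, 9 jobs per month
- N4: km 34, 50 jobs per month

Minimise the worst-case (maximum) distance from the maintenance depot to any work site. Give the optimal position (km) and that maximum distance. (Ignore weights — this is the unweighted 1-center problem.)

location 43.5, max distance 15.5

The 1-center on a line is the midpoint of the two extreme points: leftmost at 28, rightmost at 59.
Optimal location = (28 + 59)/2 = 43.5; maximum distance = (59 − 28)/2 = 15.5.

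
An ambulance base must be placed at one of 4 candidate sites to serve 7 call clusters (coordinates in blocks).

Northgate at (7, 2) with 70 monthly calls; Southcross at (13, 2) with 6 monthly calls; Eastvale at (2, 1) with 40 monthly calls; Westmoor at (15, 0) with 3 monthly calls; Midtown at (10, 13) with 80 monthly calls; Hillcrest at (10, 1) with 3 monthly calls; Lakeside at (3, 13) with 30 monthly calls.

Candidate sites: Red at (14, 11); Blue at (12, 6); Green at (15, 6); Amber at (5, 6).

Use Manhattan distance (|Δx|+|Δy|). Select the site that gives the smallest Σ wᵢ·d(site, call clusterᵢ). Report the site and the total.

Amber, total 2120 blocks

Total weighted distance at each candidate:
  Red (14, 11): total = 3008
  Blue (12, 6): total = 2508
  Green (15, 6): total = 3174
  Amber (5, 6): total = 2120
Minimum is at Amber with total 2120 blocks.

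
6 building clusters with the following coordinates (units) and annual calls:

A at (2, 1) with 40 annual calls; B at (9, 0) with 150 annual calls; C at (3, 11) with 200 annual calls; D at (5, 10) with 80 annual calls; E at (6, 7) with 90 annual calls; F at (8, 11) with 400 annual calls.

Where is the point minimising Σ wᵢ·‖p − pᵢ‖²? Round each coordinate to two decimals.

The minimiser of Σwᵢ‖p−pᵢ‖² is the weighted centroid p* = (Σwᵢpᵢ)/(Σwᵢ).
Σwᵢ = 960.
Σwᵢxᵢ = 40·2 + 150·9 + 200·3 + 80·5 + 90·6 + 400·8 = 6170.
Σwᵢyᵢ = 40·1 + 150·0 + 200·11 + 80·10 + 90·7 + 400·11 = 8070.
x* = 6170/960 = 6.43, y* = 8070/960 = 8.41.

(6.43, 8.41)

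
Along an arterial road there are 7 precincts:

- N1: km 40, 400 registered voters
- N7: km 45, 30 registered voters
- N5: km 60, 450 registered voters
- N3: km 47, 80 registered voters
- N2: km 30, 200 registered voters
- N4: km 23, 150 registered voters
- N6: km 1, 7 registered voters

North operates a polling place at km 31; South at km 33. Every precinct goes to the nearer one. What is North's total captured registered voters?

The indifferent point is the midpoint (31+33)/2 = 32; precincts left of it (closer to North at 31) go to North, those right go to South.
  N6 at 1 (w=7) → North
  N4 at 23 (w=150) → North
  N2 at 30 (w=200) → North
  N1 at 40 (w=400) → South
  N7 at 45 (w=30) → South
  N3 at 47 (w=80) → South
  N5 at 60 (w=450) → South
North captures 357; South captures 960.

357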